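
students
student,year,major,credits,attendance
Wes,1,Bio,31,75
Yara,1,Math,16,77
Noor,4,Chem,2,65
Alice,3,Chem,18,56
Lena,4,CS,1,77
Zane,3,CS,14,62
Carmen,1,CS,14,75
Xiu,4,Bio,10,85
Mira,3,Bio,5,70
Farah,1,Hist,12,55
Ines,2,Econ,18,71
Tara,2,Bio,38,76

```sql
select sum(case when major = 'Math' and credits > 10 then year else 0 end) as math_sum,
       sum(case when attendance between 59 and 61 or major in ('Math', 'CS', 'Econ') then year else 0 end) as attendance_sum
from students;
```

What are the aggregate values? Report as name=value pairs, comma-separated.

[math_sum: major = 'Math' and credits > 10]
student=Wes: ✗
student=Yara: ✓ → 1
student=Noor: ✗
student=Alice: ✗
student=Lena: ✗
student=Zane: ✗
student=Carmen: ✗
student=Xiu: ✗
student=Mira: ✗
student=Farah: ✗
student=Ines: ✗
student=Tara: ✗
math_sum = 1
—
[attendance_sum: attendance between 59 and 61 or major in ('Math', 'CS', 'Econ')]
student=Wes: ✗
student=Yara: ✓ → 1
student=Noor: ✗
student=Alice: ✗
student=Lena: ✓ → 4
student=Zane: ✓ → 3
student=Carmen: ✓ → 1
student=Xiu: ✗
student=Mira: ✗
student=Farah: ✗
student=Ines: ✓ → 2
student=Tara: ✗
attendance_sum = 1 + 4 + 3 + 1 + 2 = 11

math_sum=1, attendance_sum=11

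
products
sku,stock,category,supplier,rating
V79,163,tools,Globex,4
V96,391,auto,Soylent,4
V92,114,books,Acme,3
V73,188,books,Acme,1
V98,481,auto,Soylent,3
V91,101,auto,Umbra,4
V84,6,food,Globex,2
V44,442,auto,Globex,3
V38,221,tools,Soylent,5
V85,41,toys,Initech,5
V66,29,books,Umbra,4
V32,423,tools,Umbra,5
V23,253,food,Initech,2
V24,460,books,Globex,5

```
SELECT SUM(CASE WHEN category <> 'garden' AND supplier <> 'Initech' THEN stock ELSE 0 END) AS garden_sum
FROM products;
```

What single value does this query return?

sku=V79: ✓ → 163
sku=V96: ✓ → 391
sku=V92: ✓ → 114
sku=V73: ✓ → 188
sku=V98: ✓ → 481
sku=V91: ✓ → 101
sku=V84: ✓ → 6
sku=V44: ✓ → 442
sku=V38: ✓ → 221
sku=V85: ✗
sku=V66: ✓ → 29
sku=V32: ✓ → 423
sku=V23: ✗
sku=V24: ✓ → 460
garden_sum = 163 + 391 + 114 + 188 + 481 + 101 + 6 + 442 + 221 + 29 + 423 + 460 = 3019

3019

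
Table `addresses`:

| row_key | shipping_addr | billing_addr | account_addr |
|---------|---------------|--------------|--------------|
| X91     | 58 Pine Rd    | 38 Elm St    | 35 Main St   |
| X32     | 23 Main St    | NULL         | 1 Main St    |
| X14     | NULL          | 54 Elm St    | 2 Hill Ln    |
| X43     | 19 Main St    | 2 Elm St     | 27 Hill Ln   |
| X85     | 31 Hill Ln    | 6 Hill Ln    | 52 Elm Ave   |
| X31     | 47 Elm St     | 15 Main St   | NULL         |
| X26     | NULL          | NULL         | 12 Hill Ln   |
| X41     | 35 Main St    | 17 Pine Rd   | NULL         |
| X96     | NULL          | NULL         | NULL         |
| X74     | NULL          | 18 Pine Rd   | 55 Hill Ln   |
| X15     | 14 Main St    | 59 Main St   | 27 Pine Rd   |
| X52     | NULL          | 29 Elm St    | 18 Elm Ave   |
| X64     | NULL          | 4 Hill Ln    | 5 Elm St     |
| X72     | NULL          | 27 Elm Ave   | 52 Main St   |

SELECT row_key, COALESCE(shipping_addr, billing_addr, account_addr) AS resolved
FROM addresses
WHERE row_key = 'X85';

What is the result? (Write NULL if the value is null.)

31 Hill Ln

row_key = X85: shipping_addr=31 Hill Ln, billing_addr=6 Hill Ln, account_addr=52 Elm Ave.
shipping_addr=31 Hill Ln → 31 Hill Ln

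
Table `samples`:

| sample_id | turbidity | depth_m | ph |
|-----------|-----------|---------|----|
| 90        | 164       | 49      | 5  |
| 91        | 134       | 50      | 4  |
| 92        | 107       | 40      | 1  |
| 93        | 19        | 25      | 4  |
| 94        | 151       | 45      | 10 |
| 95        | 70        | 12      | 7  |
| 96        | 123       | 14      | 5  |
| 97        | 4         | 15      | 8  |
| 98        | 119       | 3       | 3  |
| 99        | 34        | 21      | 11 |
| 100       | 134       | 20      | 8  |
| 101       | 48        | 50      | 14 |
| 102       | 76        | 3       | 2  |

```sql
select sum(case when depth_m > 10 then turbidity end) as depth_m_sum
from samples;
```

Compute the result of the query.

sample_id=90: ✓ → 164
sample_id=91: ✓ → 134
sample_id=92: ✓ → 107
sample_id=93: ✓ → 19
sample_id=94: ✓ → 151
sample_id=95: ✓ → 70
sample_id=96: ✓ → 123
sample_id=97: ✓ → 4
sample_id=98: ✗
sample_id=99: ✓ → 34
sample_id=100: ✓ → 134
sample_id=101: ✓ → 48
sample_id=102: ✗
depth_m_sum = 164 + 134 + 107 + 19 + 151 + 70 + 123 + 4 + 34 + 134 + 48 = 988

988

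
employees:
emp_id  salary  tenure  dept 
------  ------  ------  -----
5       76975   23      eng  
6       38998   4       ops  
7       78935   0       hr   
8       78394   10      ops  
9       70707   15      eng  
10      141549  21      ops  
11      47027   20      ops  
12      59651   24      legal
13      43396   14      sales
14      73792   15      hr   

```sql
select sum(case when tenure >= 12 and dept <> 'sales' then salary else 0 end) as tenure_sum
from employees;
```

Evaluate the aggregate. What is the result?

emp_id=5: ✓ → 76975
emp_id=6: ✗
emp_id=7: ✗
emp_id=8: ✗
emp_id=9: ✓ → 70707
emp_id=10: ✓ → 141549
emp_id=11: ✓ → 47027
emp_id=12: ✓ → 59651
emp_id=13: ✗
emp_id=14: ✓ → 73792
tenure_sum = 76975 + 70707 + 141549 + 47027 + 59651 + 73792 = 469701

469701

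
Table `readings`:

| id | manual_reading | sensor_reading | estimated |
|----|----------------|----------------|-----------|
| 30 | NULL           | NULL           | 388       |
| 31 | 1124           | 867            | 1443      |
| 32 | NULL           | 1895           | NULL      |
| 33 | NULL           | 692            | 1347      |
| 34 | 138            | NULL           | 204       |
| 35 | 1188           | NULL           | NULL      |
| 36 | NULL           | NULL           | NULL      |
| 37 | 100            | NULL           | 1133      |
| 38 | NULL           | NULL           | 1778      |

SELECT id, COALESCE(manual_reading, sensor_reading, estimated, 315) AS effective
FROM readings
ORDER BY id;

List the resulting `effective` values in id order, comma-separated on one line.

388, 1124, 1895, 692, 138, 1188, 315, 100, 1778

id=30: manual_reading=NULL, sensor_reading=NULL, estimated=388 → 388
id=31: manual_reading=1124 → 1124
id=32: manual_reading=NULL, sensor_reading=1895 → 1895
id=33: manual_reading=NULL, sensor_reading=692 → 692
id=34: manual_reading=138 → 138
id=35: manual_reading=1188 → 1188
id=36: manual_reading=NULL, sensor_reading=NULL, estimated=NULL, → literal 315 → 315
id=37: manual_reading=100 → 100
id=38: manual_reading=NULL, sensor_reading=NULL, estimated=1778 → 1778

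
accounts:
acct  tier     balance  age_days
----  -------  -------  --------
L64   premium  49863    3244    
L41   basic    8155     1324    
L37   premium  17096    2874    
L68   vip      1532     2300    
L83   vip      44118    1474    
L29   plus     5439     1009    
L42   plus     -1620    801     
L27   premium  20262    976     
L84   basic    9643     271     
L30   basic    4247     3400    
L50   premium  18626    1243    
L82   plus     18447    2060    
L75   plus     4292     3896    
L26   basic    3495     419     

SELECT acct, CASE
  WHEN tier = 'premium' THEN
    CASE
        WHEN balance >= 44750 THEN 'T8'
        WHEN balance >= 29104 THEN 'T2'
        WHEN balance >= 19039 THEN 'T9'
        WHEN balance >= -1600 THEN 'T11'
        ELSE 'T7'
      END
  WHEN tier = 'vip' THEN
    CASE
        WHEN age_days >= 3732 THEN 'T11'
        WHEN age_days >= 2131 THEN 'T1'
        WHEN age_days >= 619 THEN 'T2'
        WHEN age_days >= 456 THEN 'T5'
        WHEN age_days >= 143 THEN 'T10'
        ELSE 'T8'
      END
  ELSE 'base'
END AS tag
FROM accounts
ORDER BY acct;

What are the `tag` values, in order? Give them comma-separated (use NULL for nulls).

acct=L26: tier='basic' → outer ELSE → base
acct=L27: tier='premium' → inner[balance >= 19039] → T9
acct=L29: tier='plus' → outer ELSE → base
acct=L30: tier='basic' → outer ELSE → base
acct=L37: tier='premium' → inner[balance >= -1600] → T11
acct=L41: tier='basic' → outer ELSE → base
acct=L42: tier='plus' → outer ELSE → base
acct=L50: tier='premium' → inner[balance >= -1600] → T11
acct=L64: tier='premium' → inner[balance >= 44750] → T8
acct=L68: tier='vip' → inner[age_days >= 2131] → T1
acct=L75: tier='plus' → outer ELSE → base
acct=L82: tier='plus' → outer ELSE → base
acct=L83: tier='vip' → inner[age_days >= 619] → T2
acct=L84: tier='basic' → outer ELSE → base

base, T9, base, base, T11, base, base, T11, T8, T1, base, base, T2, base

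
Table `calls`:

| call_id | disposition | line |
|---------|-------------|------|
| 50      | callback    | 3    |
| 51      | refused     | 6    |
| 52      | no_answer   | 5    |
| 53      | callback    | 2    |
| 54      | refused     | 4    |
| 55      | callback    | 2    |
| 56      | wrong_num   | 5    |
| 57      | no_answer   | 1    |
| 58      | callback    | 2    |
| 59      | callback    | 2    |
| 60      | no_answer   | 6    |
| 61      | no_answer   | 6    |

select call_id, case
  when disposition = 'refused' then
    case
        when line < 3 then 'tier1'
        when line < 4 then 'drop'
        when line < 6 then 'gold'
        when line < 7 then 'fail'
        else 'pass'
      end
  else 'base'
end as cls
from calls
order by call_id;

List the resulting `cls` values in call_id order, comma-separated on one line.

call_id=50: disposition='callback' → outer ELSE → base
call_id=51: disposition='refused' → inner[line < 7] → fail
call_id=52: disposition='no_answer' → outer ELSE → base
call_id=53: disposition='callback' → outer ELSE → base
call_id=54: disposition='refused' → inner[line < 6] → gold
call_id=55: disposition='callback' → outer ELSE → base
call_id=56: disposition='wrong_num' → outer ELSE → base
call_id=57: disposition='no_answer' → outer ELSE → base
call_id=58: disposition='callback' → outer ELSE → base
call_id=59: disposition='callback' → outer ELSE → base
call_id=60: disposition='no_answer' → outer ELSE → base
call_id=61: disposition='no_answer' → outer ELSE → base

base, fail, base, base, gold, base, base, base, base, base, base, base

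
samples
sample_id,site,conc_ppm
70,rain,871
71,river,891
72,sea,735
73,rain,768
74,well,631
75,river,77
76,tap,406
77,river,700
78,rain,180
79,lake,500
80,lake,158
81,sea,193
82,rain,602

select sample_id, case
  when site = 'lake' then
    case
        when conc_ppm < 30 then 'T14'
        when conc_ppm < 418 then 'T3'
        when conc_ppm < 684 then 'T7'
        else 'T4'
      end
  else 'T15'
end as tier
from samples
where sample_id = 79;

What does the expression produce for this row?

T7

sample_id = 79: site=lake, conc_ppm=500.
site='lake' → inner[conc_ppm < 684] → T7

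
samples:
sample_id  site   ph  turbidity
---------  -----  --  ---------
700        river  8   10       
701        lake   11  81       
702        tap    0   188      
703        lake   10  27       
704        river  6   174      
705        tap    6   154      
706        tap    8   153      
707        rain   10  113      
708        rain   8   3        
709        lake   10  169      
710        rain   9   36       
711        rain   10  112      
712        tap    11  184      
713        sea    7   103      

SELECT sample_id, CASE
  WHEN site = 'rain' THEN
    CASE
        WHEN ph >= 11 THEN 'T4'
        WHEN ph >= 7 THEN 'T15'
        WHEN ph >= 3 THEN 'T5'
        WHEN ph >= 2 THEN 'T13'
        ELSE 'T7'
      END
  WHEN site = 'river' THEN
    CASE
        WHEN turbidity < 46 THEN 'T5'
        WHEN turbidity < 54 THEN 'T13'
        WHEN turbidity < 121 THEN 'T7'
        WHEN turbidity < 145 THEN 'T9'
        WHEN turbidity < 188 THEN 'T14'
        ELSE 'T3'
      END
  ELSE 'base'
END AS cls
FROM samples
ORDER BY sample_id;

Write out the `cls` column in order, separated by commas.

T5, base, base, base, T14, base, base, T15, T15, base, T15, T15, base, base

sample_id=700: site='river' → inner[turbidity < 46] → T5
sample_id=701: site='lake' → outer ELSE → base
sample_id=702: site='tap' → outer ELSE → base
sample_id=703: site='lake' → outer ELSE → base
sample_id=704: site='river' → inner[turbidity < 188] → T14
sample_id=705: site='tap' → outer ELSE → base
sample_id=706: site='tap' → outer ELSE → base
sample_id=707: site='rain' → inner[ph >= 7] → T15
sample_id=708: site='rain' → inner[ph >= 7] → T15
sample_id=709: site='lake' → outer ELSE → base
sample_id=710: site='rain' → inner[ph >= 7] → T15
sample_id=711: site='rain' → inner[ph >= 7] → T15
sample_id=712: site='tap' → outer ELSE → base
sample_id=713: site='sea' → outer ELSE → base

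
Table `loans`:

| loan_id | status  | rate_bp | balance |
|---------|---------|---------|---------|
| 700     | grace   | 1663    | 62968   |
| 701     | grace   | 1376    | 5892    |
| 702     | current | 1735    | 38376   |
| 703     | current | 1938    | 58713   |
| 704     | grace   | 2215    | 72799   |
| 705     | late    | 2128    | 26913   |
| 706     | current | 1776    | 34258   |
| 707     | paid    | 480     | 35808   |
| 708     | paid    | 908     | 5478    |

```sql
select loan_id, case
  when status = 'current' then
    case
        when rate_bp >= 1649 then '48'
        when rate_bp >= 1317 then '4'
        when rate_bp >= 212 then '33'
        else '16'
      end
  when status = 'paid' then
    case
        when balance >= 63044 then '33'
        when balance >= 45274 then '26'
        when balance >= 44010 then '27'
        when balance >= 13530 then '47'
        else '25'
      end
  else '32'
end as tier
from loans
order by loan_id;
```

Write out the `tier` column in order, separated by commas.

32, 32, 48, 48, 32, 32, 48, 47, 25

loan_id=700: status='grace' → outer ELSE → 32
loan_id=701: status='grace' → outer ELSE → 32
loan_id=702: status='current' → inner[rate_bp >= 1649] → 48
loan_id=703: status='current' → inner[rate_bp >= 1649] → 48
loan_id=704: status='grace' → outer ELSE → 32
loan_id=705: status='late' → outer ELSE → 32
loan_id=706: status='current' → inner[rate_bp >= 1649] → 48
loan_id=707: status='paid' → inner[balance >= 13530] → 47
loan_id=708: status='paid' → inner[ELSE] → 25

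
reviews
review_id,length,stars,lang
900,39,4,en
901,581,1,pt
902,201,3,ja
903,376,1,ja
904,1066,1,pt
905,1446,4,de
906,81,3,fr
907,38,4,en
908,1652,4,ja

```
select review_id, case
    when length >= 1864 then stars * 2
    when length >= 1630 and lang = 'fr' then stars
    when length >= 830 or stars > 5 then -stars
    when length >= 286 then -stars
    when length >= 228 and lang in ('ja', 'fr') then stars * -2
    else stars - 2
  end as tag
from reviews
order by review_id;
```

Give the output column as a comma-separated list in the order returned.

2, -1, 1, -1, -1, -4, 1, 2, -4

review_id=900: ELSE → 2
review_id=901: length >= 286 → -1
review_id=902: ELSE → 1
review_id=903: length >= 286 → -1
review_id=904: length >= 830 or stars > 5 → -1
review_id=905: length >= 830 or stars > 5 → -4
review_id=906: ELSE → 1
review_id=907: ELSE → 2
review_id=908: length >= 830 or stars > 5 → -4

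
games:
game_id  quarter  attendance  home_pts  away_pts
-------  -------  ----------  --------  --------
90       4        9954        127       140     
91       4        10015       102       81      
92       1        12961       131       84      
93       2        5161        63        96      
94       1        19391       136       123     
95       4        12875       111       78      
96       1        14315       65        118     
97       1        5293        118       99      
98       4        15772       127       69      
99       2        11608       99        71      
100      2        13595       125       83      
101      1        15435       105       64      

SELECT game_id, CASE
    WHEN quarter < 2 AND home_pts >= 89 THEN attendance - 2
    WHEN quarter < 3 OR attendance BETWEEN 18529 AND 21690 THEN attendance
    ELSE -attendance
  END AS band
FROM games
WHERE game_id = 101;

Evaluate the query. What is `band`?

game_id = 101: quarter=1, attendance=15435, home_pts=105, away_pts=64.
quarter < 2 AND home_pts >= 89 → true → 15433

15433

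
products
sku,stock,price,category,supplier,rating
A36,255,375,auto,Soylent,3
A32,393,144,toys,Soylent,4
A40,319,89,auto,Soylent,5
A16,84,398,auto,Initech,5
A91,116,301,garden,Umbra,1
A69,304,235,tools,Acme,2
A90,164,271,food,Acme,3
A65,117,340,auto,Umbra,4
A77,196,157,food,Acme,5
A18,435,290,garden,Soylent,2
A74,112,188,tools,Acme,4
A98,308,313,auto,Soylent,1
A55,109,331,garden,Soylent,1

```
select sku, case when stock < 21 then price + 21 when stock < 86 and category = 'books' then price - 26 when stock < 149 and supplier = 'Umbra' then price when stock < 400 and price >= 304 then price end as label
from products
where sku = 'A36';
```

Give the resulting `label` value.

sku = A36: stock=255, price=375, category=auto, supplier=Soylent, rating=3.
stock < 21 → false
stock < 86 and category = 'books' → false
stock < 149 and supplier = 'Umbra' → false
stock < 400 and price >= 304 → true → 375

375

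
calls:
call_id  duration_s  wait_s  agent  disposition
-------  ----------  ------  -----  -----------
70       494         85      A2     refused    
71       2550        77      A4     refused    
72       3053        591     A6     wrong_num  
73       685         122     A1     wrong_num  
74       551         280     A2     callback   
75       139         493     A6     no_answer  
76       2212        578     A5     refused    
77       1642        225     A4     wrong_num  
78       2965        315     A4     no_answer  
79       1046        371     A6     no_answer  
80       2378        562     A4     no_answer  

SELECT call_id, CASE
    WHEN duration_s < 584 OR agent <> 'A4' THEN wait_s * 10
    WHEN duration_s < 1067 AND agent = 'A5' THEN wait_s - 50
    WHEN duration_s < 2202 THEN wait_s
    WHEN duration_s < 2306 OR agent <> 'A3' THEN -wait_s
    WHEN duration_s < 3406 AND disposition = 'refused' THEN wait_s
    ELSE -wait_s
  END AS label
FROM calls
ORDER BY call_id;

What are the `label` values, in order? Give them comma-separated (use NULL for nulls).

850, -77, 5910, 1220, 2800, 4930, 5780, 225, -315, 3710, -562

call_id=70: duration_s < 584 OR agent <> 'A4' → 850
call_id=71: duration_s < 2306 OR agent <> 'A3' → -77
call_id=72: duration_s < 584 OR agent <> 'A4' → 5910
call_id=73: duration_s < 584 OR agent <> 'A4' → 1220
call_id=74: duration_s < 584 OR agent <> 'A4' → 2800
call_id=75: duration_s < 584 OR agent <> 'A4' → 4930
call_id=76: duration_s < 584 OR agent <> 'A4' → 5780
call_id=77: duration_s < 2202 → 225
call_id=78: duration_s < 2306 OR agent <> 'A3' → -315
call_id=79: duration_s < 584 OR agent <> 'A4' → 3710
call_id=80: duration_s < 2306 OR agent <> 'A3' → -562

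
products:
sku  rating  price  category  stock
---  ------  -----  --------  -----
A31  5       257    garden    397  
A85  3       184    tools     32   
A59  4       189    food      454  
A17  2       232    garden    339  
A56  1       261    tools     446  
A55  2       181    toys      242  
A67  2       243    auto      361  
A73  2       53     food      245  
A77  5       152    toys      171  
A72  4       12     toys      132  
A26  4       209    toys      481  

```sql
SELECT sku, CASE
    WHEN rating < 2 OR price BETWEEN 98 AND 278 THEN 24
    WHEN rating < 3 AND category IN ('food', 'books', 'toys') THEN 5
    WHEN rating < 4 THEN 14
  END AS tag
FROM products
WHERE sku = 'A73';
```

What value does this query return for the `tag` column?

5

sku = A73: rating=2, price=53, category=food, stock=245.
rating < 2 OR price BETWEEN 98 AND 278 → false
rating < 3 AND category IN ('food', 'books', 'toys') → true → 5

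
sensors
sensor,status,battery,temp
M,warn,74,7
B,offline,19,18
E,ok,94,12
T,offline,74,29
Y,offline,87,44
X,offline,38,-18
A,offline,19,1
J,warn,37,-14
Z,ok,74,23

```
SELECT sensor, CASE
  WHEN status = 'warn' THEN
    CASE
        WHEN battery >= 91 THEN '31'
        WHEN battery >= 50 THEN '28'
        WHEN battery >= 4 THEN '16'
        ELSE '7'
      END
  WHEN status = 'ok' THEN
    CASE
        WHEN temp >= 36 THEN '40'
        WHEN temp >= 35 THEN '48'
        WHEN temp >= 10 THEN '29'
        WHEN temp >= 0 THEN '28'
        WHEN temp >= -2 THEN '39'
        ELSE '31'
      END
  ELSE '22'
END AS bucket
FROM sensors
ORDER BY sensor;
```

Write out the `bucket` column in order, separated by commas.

sensor=A: status='offline' → outer ELSE → 22
sensor=B: status='offline' → outer ELSE → 22
sensor=E: status='ok' → inner[temp >= 10] → 29
sensor=J: status='warn' → inner[battery >= 4] → 16
sensor=M: status='warn' → inner[battery >= 50] → 28
sensor=T: status='offline' → outer ELSE → 22
sensor=X: status='offline' → outer ELSE → 22
sensor=Y: status='offline' → outer ELSE → 22
sensor=Z: status='ok' → inner[temp >= 10] → 29

22, 22, 29, 16, 28, 22, 22, 22, 29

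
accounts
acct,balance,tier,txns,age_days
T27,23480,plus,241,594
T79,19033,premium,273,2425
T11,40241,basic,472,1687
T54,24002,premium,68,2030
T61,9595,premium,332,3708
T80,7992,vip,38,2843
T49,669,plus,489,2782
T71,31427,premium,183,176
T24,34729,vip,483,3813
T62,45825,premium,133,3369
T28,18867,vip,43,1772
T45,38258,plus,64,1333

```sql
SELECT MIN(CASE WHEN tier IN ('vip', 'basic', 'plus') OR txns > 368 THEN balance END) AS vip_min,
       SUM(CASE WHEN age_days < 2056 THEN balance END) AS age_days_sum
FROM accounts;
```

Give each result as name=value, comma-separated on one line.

[vip_min: tier IN ('vip', 'basic', 'plus') OR txns > 368]
acct=T27: ✓ → 23480
acct=T79: ✗
acct=T11: ✓ → 40241
acct=T54: ✗
acct=T61: ✗
acct=T80: ✓ → 7992
acct=T49: ✓ → 669
acct=T71: ✗
acct=T24: ✓ → 34729
acct=T62: ✗
acct=T28: ✓ → 18867
acct=T45: ✓ → 38258
vip_min = MIN(23480, 40241, 7992, 669, 34729, 18867, 38258) = 669
—
[age_days_sum: age_days < 2056]
acct=T27: ✓ → 23480
acct=T79: ✗
acct=T11: ✓ → 40241
acct=T54: ✓ → 24002
acct=T61: ✗
acct=T80: ✗
acct=T49: ✗
acct=T71: ✓ → 31427
acct=T24: ✗
acct=T62: ✗
acct=T28: ✓ → 18867
acct=T45: ✓ → 38258
age_days_sum = 23480 + 40241 + 24002 + 31427 + 18867 + 38258 = 176275

vip_min=669, age_days_sum=176275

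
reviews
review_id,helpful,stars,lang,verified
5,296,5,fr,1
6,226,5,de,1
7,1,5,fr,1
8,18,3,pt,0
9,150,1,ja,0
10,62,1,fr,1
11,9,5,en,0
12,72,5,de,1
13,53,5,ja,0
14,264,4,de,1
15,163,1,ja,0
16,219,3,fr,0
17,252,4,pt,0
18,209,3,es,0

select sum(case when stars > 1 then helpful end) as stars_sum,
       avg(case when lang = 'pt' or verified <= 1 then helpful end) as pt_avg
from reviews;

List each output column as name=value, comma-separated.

stars_sum=1619, pt_avg=142.4285714286

[stars_sum: stars > 1]
review_id=5: ✓ → 296
review_id=6: ✓ → 226
review_id=7: ✓ → 1
review_id=8: ✓ → 18
review_id=9: ✗
review_id=10: ✗
review_id=11: ✓ → 9
review_id=12: ✓ → 72
review_id=13: ✓ → 53
review_id=14: ✓ → 264
review_id=15: ✗
review_id=16: ✓ → 219
review_id=17: ✓ → 252
review_id=18: ✓ → 209
stars_sum = 296 + 226 + 1 + 18 + 9 + 72 + 53 + 264 + 219 + 252 + 209 = 1619
—
[pt_avg: lang = 'pt' or verified <= 1]
review_id=5: ✓ → 296
review_id=6: ✓ → 226
review_id=7: ✓ → 1
review_id=8: ✓ → 18
review_id=9: ✓ → 150
review_id=10: ✓ → 62
review_id=11: ✓ → 9
review_id=12: ✓ → 72
review_id=13: ✓ → 53
review_id=14: ✓ → 264
review_id=15: ✓ → 163
review_id=16: ✓ → 219
review_id=17: ✓ → 252
review_id=18: ✓ → 209
pt_avg = (296 + 226 + 1 + 18 + 150 + 62 + 9 + 72 + 53 + 264 + 163 + 219 + 252 + 209) / 14 = 142.4285714286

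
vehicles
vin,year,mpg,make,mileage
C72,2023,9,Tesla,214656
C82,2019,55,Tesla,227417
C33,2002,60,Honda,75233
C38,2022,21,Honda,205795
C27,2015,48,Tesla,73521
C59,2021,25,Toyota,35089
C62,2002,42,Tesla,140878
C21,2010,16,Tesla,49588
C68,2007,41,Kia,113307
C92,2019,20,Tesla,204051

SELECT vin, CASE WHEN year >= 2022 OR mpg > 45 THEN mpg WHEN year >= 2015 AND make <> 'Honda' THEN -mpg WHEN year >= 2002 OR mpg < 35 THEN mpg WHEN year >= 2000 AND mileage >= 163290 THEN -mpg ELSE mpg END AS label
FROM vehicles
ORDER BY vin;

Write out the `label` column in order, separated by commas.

vin=C21: year >= 2002 OR mpg < 35 → 16
vin=C27: year >= 2022 OR mpg > 45 → 48
vin=C33: year >= 2022 OR mpg > 45 → 60
vin=C38: year >= 2022 OR mpg > 45 → 21
vin=C59: year >= 2015 AND make <> 'Honda' → -25
vin=C62: year >= 2002 OR mpg < 35 → 42
vin=C68: year >= 2002 OR mpg < 35 → 41
vin=C72: year >= 2022 OR mpg > 45 → 9
vin=C82: year >= 2022 OR mpg > 45 → 55
vin=C92: year >= 2015 AND make <> 'Honda' → -20

16, 48, 60, 21, -25, 42, 41, 9, 55, -20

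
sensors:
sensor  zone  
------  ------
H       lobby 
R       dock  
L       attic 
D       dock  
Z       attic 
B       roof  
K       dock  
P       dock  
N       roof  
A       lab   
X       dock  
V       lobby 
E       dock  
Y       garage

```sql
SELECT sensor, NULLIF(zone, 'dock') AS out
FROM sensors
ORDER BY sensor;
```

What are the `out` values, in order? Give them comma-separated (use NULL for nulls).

sensor=A: zone=lab vs dock: differ → lab
sensor=B: zone=roof vs dock: differ → roof
sensor=D: zone=dock vs dock: equal → NULL
sensor=E: zone=dock vs dock: equal → NULL
sensor=H: zone=lobby vs dock: differ → lobby
sensor=K: zone=dock vs dock: equal → NULL
sensor=L: zone=attic vs dock: differ → attic
sensor=N: zone=roof vs dock: differ → roof
sensor=P: zone=dock vs dock: equal → NULL
sensor=R: zone=dock vs dock: equal → NULL
sensor=V: zone=lobby vs dock: differ → lobby
sensor=X: zone=dock vs dock: equal → NULL
sensor=Y: zone=garage vs dock: differ → garage
sensor=Z: zone=attic vs dock: differ → attic

lab, roof, NULL, NULL, lobby, NULL, attic, roof, NULL, NULL, lobby, NULL, garage, attic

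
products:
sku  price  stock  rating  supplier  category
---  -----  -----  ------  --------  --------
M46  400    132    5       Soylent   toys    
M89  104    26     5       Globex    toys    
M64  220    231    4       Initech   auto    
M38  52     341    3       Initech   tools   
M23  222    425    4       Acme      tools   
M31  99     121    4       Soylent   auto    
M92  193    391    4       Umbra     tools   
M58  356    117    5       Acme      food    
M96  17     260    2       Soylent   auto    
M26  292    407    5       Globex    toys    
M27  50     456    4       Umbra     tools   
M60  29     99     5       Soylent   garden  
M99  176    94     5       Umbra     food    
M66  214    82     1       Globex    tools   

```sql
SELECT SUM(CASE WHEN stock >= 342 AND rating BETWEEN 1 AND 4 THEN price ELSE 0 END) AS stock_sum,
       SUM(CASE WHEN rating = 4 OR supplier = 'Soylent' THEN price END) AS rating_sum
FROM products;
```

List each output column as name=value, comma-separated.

stock_sum=465, rating_sum=1230

[stock_sum: stock >= 342 AND rating BETWEEN 1 AND 4]
sku=M46: ✗
sku=M89: ✗
sku=M64: ✗
sku=M38: ✗
sku=M23: ✓ → 222
sku=M31: ✗
sku=M92: ✓ → 193
sku=M58: ✗
sku=M96: ✗
sku=M26: ✗
sku=M27: ✓ → 50
sku=M60: ✗
sku=M99: ✗
sku=M66: ✗
stock_sum = 222 + 193 + 50 = 465
—
[rating_sum: rating = 4 OR supplier = 'Soylent']
sku=M46: ✓ → 400
sku=M89: ✗
sku=M64: ✓ → 220
sku=M38: ✗
sku=M23: ✓ → 222
sku=M31: ✓ → 99
sku=M92: ✓ → 193
sku=M58: ✗
sku=M96: ✓ → 17
sku=M26: ✗
sku=M27: ✓ → 50
sku=M60: ✓ → 29
sku=M99: ✗
sku=M66: ✗
rating_sum = 400 + 220 + 222 + 99 + 193 + 17 + 50 + 29 = 1230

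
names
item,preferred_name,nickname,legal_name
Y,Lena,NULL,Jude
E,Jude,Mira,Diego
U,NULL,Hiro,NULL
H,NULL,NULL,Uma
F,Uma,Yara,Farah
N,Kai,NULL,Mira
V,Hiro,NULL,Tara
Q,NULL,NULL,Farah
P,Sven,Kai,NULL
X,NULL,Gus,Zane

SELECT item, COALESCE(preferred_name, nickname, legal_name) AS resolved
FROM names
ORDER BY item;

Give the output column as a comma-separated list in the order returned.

item=E: preferred_name=Jude → Jude
item=F: preferred_name=Uma → Uma
item=H: preferred_name=NULL, nickname=NULL, legal_name=Uma → Uma
item=N: preferred_name=Kai → Kai
item=P: preferred_name=Sven → Sven
item=Q: preferred_name=NULL, nickname=NULL, legal_name=Farah → Farah
item=U: preferred_name=NULL, nickname=Hiro → Hiro
item=V: preferred_name=Hiro → Hiro
item=X: preferred_name=NULL, nickname=Gus → Gus
item=Y: preferred_name=Lena → Lena

Jude, Uma, Uma, Kai, Sven, Farah, Hiro, Hiro, Gus, Lena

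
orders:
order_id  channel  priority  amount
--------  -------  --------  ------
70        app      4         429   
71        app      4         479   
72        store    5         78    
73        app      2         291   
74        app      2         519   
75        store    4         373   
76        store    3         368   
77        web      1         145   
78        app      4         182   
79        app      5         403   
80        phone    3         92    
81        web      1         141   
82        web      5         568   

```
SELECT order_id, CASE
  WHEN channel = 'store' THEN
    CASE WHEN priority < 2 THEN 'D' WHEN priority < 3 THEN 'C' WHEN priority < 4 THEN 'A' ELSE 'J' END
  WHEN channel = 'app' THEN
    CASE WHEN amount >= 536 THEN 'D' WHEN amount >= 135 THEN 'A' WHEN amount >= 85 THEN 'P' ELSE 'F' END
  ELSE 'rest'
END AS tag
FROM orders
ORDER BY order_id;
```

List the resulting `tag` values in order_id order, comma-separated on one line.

order_id=70: channel='app' → inner[amount >= 135] → A
order_id=71: channel='app' → inner[amount >= 135] → A
order_id=72: channel='store' → inner[ELSE] → J
order_id=73: channel='app' → inner[amount >= 135] → A
order_id=74: channel='app' → inner[amount >= 135] → A
order_id=75: channel='store' → inner[ELSE] → J
order_id=76: channel='store' → inner[priority < 4] → A
order_id=77: channel='web' → outer ELSE → rest
order_id=78: channel='app' → inner[amount >= 135] → A
order_id=79: channel='app' → inner[amount >= 135] → A
order_id=80: channel='phone' → outer ELSE → rest
order_id=81: channel='web' → outer ELSE → rest
order_id=82: channel='web' → outer ELSE → rest

A, A, J, A, A, J, A, rest, A, A, rest, rest, rest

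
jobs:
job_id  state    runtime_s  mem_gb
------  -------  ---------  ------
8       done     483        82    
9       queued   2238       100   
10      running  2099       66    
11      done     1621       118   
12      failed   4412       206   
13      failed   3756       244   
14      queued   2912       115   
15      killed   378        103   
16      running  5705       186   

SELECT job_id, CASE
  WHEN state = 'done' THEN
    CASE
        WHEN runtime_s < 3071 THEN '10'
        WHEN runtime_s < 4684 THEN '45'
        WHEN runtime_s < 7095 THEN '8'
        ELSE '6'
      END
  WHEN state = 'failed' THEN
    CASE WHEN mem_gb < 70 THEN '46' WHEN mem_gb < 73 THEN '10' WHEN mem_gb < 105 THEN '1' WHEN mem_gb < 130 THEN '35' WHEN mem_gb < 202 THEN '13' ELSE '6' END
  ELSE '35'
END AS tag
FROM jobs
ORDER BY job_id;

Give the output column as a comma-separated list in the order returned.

10, 35, 35, 10, 6, 6, 35, 35, 35

job_id=8: state='done' → inner[runtime_s < 3071] → 10
job_id=9: state='queued' → outer ELSE → 35
job_id=10: state='running' → outer ELSE → 35
job_id=11: state='done' → inner[runtime_s < 3071] → 10
job_id=12: state='failed' → inner[ELSE] → 6
job_id=13: state='failed' → inner[ELSE] → 6
job_id=14: state='queued' → outer ELSE → 35
job_id=15: state='killed' → outer ELSE → 35
job_id=16: state='running' → outer ELSE → 35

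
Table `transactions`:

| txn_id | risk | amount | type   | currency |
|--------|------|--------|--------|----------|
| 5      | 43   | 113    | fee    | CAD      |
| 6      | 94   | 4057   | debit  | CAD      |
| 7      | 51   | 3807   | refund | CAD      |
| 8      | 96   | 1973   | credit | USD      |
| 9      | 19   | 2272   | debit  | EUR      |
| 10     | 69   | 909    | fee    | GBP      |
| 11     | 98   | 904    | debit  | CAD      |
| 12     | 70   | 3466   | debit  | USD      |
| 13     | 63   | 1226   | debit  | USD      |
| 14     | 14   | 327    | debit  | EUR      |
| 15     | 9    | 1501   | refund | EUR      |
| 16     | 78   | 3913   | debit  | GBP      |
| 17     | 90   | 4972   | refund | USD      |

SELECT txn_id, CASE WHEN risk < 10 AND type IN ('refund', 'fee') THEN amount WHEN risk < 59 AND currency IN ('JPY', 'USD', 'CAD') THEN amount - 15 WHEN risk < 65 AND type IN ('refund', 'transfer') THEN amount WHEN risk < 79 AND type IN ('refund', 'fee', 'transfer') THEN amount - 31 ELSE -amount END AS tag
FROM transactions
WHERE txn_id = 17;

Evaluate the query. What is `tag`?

-4972

txn_id = 17: risk=90, amount=4972, type=refund, currency=USD.
risk < 10 AND type IN ('refund', 'fee') → false
risk < 59 AND currency IN ('JPY', 'USD', 'CAD') → false
risk < 65 AND type IN ('refund', 'transfer') → false
risk < 79 AND type IN ('refund', 'fee', 'transfer') → false
No prior WHEN matched → ELSE → -4972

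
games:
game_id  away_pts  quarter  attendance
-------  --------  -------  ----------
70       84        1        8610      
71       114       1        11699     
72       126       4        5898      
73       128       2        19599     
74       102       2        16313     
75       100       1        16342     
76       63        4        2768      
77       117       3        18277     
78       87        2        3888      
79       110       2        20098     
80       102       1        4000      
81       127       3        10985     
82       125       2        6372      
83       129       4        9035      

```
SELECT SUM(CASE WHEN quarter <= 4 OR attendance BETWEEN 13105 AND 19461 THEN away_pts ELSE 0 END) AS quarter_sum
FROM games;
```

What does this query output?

game_id=70: ✓ → 84
game_id=71: ✓ → 114
game_id=72: ✓ → 126
game_id=73: ✓ → 128
game_id=74: ✓ → 102
game_id=75: ✓ → 100
game_id=76: ✓ → 63
game_id=77: ✓ → 117
game_id=78: ✓ → 87
game_id=79: ✓ → 110
game_id=80: ✓ → 102
game_id=81: ✓ → 127
game_id=82: ✓ → 125
game_id=83: ✓ → 129
quarter_sum = 84 + 114 + 126 + 128 + 102 + 100 + 63 + 117 + 87 + 110 + 102 + 127 + 125 + 129 = 1514

1514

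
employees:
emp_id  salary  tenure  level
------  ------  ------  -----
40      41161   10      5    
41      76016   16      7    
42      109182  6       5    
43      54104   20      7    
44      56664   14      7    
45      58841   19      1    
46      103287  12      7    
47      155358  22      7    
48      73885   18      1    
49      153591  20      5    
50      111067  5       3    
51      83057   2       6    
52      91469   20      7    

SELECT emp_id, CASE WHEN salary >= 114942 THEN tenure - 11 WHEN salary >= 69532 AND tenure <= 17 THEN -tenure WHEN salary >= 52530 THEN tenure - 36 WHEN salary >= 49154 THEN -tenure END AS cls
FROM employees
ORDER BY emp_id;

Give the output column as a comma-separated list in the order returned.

emp_id=40: (no match → NULL) → NULL
emp_id=41: salary >= 69532 AND tenure <= 17 → -16
emp_id=42: salary >= 69532 AND tenure <= 17 → -6
emp_id=43: salary >= 52530 → -16
emp_id=44: salary >= 52530 → -22
emp_id=45: salary >= 52530 → -17
emp_id=46: salary >= 69532 AND tenure <= 17 → -12
emp_id=47: salary >= 114942 → 11
emp_id=48: salary >= 52530 → -18
emp_id=49: salary >= 114942 → 9
emp_id=50: salary >= 69532 AND tenure <= 17 → -5
emp_id=51: salary >= 69532 AND tenure <= 17 → -2
emp_id=52: salary >= 52530 → -16

NULL, -16, -6, -16, -22, -17, -12, 11, -18, 9, -5, -2, -16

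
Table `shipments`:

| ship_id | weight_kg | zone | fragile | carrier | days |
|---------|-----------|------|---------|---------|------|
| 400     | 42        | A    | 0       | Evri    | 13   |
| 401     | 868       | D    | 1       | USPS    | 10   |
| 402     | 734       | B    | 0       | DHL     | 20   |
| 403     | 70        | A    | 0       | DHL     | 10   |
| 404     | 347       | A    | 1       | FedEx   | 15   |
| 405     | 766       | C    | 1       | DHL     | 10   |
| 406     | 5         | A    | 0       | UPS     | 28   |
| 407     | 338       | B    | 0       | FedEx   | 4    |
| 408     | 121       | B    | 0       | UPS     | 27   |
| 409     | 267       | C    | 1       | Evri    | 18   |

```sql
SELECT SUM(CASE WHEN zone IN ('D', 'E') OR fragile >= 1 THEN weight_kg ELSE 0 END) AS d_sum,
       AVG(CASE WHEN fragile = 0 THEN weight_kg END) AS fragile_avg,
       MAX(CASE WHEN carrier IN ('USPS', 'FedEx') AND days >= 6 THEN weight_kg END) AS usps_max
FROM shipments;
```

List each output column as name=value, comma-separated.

d_sum=2248, fragile_avg=218.3333333333, usps_max=868

[d_sum: zone IN ('D', 'E') OR fragile >= 1]
ship_id=400: ✗
ship_id=401: ✓ → 868
ship_id=402: ✗
ship_id=403: ✗
ship_id=404: ✓ → 347
ship_id=405: ✓ → 766
ship_id=406: ✗
ship_id=407: ✗
ship_id=408: ✗
ship_id=409: ✓ → 267
d_sum = 868 + 347 + 766 + 267 = 2248
—
[fragile_avg: fragile = 0]
ship_id=400: ✓ → 42
ship_id=401: ✗
ship_id=402: ✓ → 734
ship_id=403: ✓ → 70
ship_id=404: ✗
ship_id=405: ✗
ship_id=406: ✓ → 5
ship_id=407: ✓ → 338
ship_id=408: ✓ → 121
ship_id=409: ✗
fragile_avg = (42 + 734 + 70 + 5 + 338 + 121) / 6 = 218.3333333333
—
[usps_max: carrier IN ('USPS', 'FedEx') AND days >= 6]
ship_id=400: ✗
ship_id=401: ✓ → 868
ship_id=402: ✗
ship_id=403: ✗
ship_id=404: ✓ → 347
ship_id=405: ✗
ship_id=406: ✗
ship_id=407: ✗
ship_id=408: ✗
ship_id=409: ✗
usps_max = MAX(868, 347) = 868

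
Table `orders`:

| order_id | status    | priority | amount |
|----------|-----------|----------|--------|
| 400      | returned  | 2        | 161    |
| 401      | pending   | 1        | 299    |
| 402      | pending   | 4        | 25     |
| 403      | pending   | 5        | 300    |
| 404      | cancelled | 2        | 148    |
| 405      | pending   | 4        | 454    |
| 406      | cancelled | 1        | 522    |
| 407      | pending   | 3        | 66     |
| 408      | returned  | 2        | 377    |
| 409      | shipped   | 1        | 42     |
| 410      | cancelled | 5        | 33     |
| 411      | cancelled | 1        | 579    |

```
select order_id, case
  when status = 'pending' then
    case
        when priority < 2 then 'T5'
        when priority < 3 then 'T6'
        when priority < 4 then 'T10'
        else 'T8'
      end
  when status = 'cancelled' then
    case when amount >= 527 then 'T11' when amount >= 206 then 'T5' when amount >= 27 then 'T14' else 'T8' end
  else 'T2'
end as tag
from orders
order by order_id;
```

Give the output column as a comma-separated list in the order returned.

T2, T5, T8, T8, T14, T8, T5, T10, T2, T2, T14, T11

order_id=400: status='returned' → outer ELSE → T2
order_id=401: status='pending' → inner[priority < 2] → T5
order_id=402: status='pending' → inner[ELSE] → T8
order_id=403: status='pending' → inner[ELSE] → T8
order_id=404: status='cancelled' → inner[amount >= 27] → T14
order_id=405: status='pending' → inner[ELSE] → T8
order_id=406: status='cancelled' → inner[amount >= 206] → T5
order_id=407: status='pending' → inner[priority < 4] → T10
order_id=408: status='returned' → outer ELSE → T2
order_id=409: status='shipped' → outer ELSE → T2
order_id=410: status='cancelled' → inner[amount >= 27] → T14
order_id=411: status='cancelled' → inner[amount >= 527] → T11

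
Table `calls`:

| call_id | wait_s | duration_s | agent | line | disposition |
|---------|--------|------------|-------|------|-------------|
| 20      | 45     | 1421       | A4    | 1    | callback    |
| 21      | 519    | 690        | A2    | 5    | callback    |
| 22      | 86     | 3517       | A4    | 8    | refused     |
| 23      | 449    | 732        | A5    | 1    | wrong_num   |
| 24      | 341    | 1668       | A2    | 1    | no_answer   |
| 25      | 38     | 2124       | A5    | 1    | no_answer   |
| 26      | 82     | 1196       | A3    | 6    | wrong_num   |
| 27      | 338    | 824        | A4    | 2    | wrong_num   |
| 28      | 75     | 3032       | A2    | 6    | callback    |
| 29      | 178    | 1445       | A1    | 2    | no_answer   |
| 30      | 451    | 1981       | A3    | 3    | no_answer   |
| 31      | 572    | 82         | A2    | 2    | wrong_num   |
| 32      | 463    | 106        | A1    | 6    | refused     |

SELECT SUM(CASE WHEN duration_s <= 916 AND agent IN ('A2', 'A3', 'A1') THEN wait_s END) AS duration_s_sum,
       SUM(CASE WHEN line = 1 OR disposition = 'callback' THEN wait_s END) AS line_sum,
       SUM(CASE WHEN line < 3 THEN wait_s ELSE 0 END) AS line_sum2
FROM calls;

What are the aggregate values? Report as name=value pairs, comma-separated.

[duration_s_sum: duration_s <= 916 AND agent IN ('A2', 'A3', 'A1')]
call_id=20: ✗
call_id=21: ✓ → 519
call_id=22: ✗
call_id=23: ✗
call_id=24: ✗
call_id=25: ✗
call_id=26: ✗
call_id=27: ✗
call_id=28: ✗
call_id=29: ✗
call_id=30: ✗
call_id=31: ✓ → 572
call_id=32: ✓ → 463
duration_s_sum = 519 + 572 + 463 = 1554
—
[line_sum: line = 1 OR disposition = 'callback']
call_id=20: ✓ → 45
call_id=21: ✓ → 519
call_id=22: ✗
call_id=23: ✓ → 449
call_id=24: ✓ → 341
call_id=25: ✓ → 38
call_id=26: ✗
call_id=27: ✗
call_id=28: ✓ → 75
call_id=29: ✗
call_id=30: ✗
call_id=31: ✗
call_id=32: ✗
line_sum = 45 + 519 + 449 + 341 + 38 + 75 = 1467
—
[line_sum2: line < 3]
call_id=20: ✓ → 45
call_id=21: ✗
call_id=22: ✗
call_id=23: ✓ → 449
call_id=24: ✓ → 341
call_id=25: ✓ → 38
call_id=26: ✗
call_id=27: ✓ → 338
call_id=28: ✗
call_id=29: ✓ → 178
call_id=30: ✗
call_id=31: ✓ → 572
call_id=32: ✗
line_sum2 = 45 + 449 + 341 + 38 + 338 + 178 + 572 = 1961

duration_s_sum=1554, line_sum=1467, line_sum2=1961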